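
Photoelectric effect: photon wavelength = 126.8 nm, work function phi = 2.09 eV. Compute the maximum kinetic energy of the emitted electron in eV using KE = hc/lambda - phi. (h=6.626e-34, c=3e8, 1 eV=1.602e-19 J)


E_photon = hc / lambda
= (6.626e-34)(3e8) / (126.8e-9)
= 1.5677e-18 J
= 9.7857 eV
KE = E_photon - phi
= 9.7857 - 2.09
= 7.6957 eV

7.6957


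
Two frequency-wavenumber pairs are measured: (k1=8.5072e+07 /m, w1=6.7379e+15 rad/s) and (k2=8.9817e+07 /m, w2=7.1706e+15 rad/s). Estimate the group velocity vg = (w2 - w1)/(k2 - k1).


vg = (w2 - w1) / (k2 - k1)
= (7.1706e+15 - 6.7379e+15) / (8.9817e+07 - 8.5072e+07)
= 4.3270e+14 / 4.7450e+06
= 9.1191e+07 m/s

9.1191e+07


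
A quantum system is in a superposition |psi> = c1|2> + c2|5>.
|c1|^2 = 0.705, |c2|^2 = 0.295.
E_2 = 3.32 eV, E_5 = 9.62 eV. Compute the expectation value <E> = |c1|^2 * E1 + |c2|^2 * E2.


<E> = |c1|^2 * E1 + |c2|^2 * E2
= 0.705 * 3.32 + 0.295 * 9.62
= 2.3406 + 2.8379
= 5.1785 eV

5.1785


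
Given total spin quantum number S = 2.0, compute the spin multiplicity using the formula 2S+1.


Spin multiplicity = 2S + 1
= 2 * 2.0 + 1
= 4.0 + 1
= 5

5


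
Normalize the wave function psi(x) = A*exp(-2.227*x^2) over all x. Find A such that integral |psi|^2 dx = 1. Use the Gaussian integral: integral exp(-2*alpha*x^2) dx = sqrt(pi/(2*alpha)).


integral |psi|^2 dx = A^2 * sqrt(pi/(2*alpha)) = 1
A^2 = sqrt(2*alpha/pi)
= sqrt(2 * 2.227 / pi)
= 1.190694
A = sqrt(1.190694)
= 1.0912

1.0912


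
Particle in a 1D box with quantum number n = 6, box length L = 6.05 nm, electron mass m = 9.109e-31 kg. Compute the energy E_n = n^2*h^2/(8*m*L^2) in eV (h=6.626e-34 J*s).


E = n^2 * h^2 / (8 * m * L^2)
= 6^2 * (6.626e-34)^2 / (8 * 9.109e-31 * (6.05e-9)^2)
= 36 * 4.3904e-67 / (8 * 9.109e-31 * 3.6603e-17)
= 5.9256e-20 J
= 0.3699 eV

0.3699


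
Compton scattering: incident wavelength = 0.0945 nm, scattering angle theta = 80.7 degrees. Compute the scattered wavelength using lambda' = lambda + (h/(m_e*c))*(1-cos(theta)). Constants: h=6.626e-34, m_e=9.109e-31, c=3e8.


Compton wavelength: h/(m_e*c) = 2.4247e-12 m
d_lambda = 2.4247e-12 * (1 - cos(80.7 deg))
= 2.4247e-12 * 0.838396
= 2.0329e-12 m = 0.002033 nm
lambda' = 0.0945 + 0.002033
= 0.096533 nm

0.096533


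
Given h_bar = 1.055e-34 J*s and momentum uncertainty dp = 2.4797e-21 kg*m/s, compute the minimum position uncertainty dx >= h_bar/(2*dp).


dx = h_bar / (2 * dp)
= 1.055e-34 / (2 * 2.4797e-21)
= 1.055e-34 / 4.9594e-21
= 2.1273e-14 m

2.1273e-14


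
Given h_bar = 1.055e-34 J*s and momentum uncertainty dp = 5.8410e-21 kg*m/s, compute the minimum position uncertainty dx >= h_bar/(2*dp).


dx = h_bar / (2 * dp)
= 1.055e-34 / (2 * 5.8410e-21)
= 1.055e-34 / 1.1682e-20
= 9.0310e-15 m

9.0310e-15


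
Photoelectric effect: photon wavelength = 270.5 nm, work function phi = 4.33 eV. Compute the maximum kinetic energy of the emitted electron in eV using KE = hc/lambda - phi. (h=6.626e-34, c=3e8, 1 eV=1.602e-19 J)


E_photon = hc / lambda
= (6.626e-34)(3e8) / (270.5e-9)
= 7.3486e-19 J
= 4.5871 eV
KE = E_photon - phi
= 4.5871 - 4.33
= 0.2571 eV

0.2571


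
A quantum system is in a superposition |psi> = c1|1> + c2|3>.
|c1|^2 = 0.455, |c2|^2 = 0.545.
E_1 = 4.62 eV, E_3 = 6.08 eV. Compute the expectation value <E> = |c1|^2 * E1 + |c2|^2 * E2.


<E> = |c1|^2 * E1 + |c2|^2 * E2
= 0.455 * 4.62 + 0.545 * 6.08
= 2.1021 + 3.3136
= 5.4157 eV

5.4157


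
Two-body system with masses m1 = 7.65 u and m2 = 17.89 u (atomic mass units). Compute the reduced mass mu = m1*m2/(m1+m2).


mu = m1 * m2 / (m1 + m2)
= 7.65 * 17.89 / (7.65 + 17.89)
= 136.8585 / 25.54
= 5.3586 u

5.3586


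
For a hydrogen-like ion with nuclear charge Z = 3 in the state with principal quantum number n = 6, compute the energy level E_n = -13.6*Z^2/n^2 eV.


E_n = -13.6 * Z^2 / n^2
= -13.6 * 3^2 / 6^2
= -13.6 * 9 / 36
= -3.4 eV

-3.4


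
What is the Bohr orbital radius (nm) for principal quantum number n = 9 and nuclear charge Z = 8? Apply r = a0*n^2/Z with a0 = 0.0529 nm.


r = a0 * n^2 / Z
= 0.0529 * 9^2 / 8
= 0.0529 * 81 / 8
= 0.5356 nm

0.5356


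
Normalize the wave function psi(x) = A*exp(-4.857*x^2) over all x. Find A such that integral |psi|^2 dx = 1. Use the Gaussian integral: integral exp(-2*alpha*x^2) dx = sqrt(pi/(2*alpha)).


integral |psi|^2 dx = A^2 * sqrt(pi/(2*alpha)) = 1
A^2 = sqrt(2*alpha/pi)
= sqrt(2 * 4.857 / pi)
= 1.758426
A = sqrt(1.758426)
= 1.3261

1.3261


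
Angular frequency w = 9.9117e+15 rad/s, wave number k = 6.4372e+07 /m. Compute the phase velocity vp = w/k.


vp = w / k
= 9.9117e+15 / 6.4372e+07
= 1.5398e+08 m/s

1.5398e+08


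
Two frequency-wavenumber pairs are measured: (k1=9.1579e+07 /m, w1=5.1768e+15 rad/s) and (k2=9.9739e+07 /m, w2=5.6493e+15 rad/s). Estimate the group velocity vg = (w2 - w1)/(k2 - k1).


vg = (w2 - w1) / (k2 - k1)
= (5.6493e+15 - 5.1768e+15) / (9.9739e+07 - 9.1579e+07)
= 4.7250e+14 / 8.1600e+06
= 5.7904e+07 m/s

5.7904e+07


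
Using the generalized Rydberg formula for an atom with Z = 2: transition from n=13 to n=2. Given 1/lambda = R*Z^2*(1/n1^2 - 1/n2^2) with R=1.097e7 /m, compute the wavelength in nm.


1/lambda = R * Z^2 * (1/n1^2 - 1/n2^2)
= 1.097e7 * 2^2 * (1/2^2 - 1/13^2)
= 1.097e7 * 4 * (0.25 - 0.005917)
= 1.0710e+07 /m
lambda = 1 / 1.0710e+07
= 93.3676 nm

93.3676


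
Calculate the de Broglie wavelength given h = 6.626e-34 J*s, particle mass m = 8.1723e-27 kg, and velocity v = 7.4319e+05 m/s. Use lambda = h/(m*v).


lambda = h / (m * v)
= 6.626e-34 / (8.1723e-27 * 7.4319e+05)
= 6.626e-34 / 6.0736e-21
= 1.0910e-13 m

1.0910e-13


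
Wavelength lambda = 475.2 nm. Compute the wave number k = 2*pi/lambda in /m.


k = 2 * pi / lambda
= 6.2832 / (475.2e-9)
= 6.2832 / 4.7520e-07
= 1.3222e+07 /m

1.3222e+07


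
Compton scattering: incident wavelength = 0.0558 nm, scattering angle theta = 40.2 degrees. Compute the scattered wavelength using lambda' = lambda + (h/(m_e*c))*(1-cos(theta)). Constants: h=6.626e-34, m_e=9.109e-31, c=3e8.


Compton wavelength: h/(m_e*c) = 2.4247e-12 m
d_lambda = 2.4247e-12 * (1 - cos(40.2 deg))
= 2.4247e-12 * 0.236204
= 5.7273e-13 m = 0.000573 nm
lambda' = 0.0558 + 0.000573
= 0.056373 nm

0.056373


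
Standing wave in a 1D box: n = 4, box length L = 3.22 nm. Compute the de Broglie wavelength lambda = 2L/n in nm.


lambda = 2L / n
= 2 * 3.22 / 4
= 6.44 / 4
= 1.61 nm

1.61


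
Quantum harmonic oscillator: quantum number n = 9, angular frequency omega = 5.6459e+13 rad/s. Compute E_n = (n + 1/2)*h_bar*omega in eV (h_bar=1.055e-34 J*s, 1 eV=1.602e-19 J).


E = (n + 1/2) * h_bar * omega
= (9 + 0.5) * 1.055e-34 * 5.6459e+13
= 9.5 * 5.9564e-21
= 5.6586e-20 J
= 0.3532 eV

0.3532


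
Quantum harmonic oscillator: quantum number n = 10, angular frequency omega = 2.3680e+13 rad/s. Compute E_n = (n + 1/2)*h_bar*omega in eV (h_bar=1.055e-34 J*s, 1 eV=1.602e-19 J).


E = (n + 1/2) * h_bar * omega
= (10 + 0.5) * 1.055e-34 * 2.3680e+13
= 10.5 * 2.4982e-21
= 2.6232e-20 J
= 0.1637 eV

0.1637


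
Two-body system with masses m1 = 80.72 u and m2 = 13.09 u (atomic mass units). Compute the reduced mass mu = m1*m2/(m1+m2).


mu = m1 * m2 / (m1 + m2)
= 80.72 * 13.09 / (80.72 + 13.09)
= 1056.6248 / 93.81
= 11.2635 u

11.2635


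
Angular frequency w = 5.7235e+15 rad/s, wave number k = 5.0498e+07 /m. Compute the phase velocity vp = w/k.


vp = w / k
= 5.7235e+15 / 5.0498e+07
= 1.1334e+08 m/s

1.1334e+08


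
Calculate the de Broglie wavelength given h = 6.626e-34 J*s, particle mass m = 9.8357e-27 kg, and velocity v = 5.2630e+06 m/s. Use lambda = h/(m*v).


lambda = h / (m * v)
= 6.626e-34 / (9.8357e-27 * 5.2630e+06)
= 6.626e-34 / 5.1765e-20
= 1.2800e-14 m

1.2800e-14


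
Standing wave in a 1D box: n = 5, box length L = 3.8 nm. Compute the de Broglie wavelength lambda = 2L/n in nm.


lambda = 2L / n
= 2 * 3.8 / 5
= 7.6 / 5
= 1.52 nm

1.52


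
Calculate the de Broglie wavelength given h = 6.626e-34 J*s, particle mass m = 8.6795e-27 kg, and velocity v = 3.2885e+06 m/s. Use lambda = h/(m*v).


lambda = h / (m * v)
= 6.626e-34 / (8.6795e-27 * 3.2885e+06)
= 6.626e-34 / 2.8543e-20
= 2.3214e-14 m

2.3214e-14


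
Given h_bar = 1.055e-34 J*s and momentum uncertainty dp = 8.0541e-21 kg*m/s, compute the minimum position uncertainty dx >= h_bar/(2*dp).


dx = h_bar / (2 * dp)
= 1.055e-34 / (2 * 8.0541e-21)
= 1.055e-34 / 1.6108e-20
= 6.5495e-15 m

6.5495e-15


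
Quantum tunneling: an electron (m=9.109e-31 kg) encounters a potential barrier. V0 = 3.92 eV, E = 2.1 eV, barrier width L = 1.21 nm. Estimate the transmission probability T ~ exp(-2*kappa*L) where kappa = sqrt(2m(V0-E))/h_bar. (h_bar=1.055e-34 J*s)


V0 - E = 1.82 eV = 2.9156e-19 J
kappa = sqrt(2 * m * (V0-E)) / h_bar
= sqrt(2 * 9.109e-31 * 2.9156e-19) / 1.055e-34
= 6.9082e+09 /m
2*kappa*L = 2 * 6.9082e+09 * 1.21e-9
= 16.7178
T = exp(-16.7178) = 5.489511e-08

5.489511e-08


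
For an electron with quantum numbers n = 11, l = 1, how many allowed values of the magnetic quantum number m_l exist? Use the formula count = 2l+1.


m_l ranges from -l to +l in integer steps
So m_l goes from -1 to +1
Count = 2l + 1 = 2*1 + 1
= 3

3


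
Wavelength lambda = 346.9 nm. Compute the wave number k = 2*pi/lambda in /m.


k = 2 * pi / lambda
= 6.2832 / (346.9e-9)
= 6.2832 / 3.4690e-07
= 1.8112e+07 /m

1.8112e+07


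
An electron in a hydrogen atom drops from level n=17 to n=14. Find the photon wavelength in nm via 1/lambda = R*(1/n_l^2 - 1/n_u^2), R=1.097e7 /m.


1/lambda = R * (1/n_l^2 - 1/n_u^2)
= 1.097e7 * (1/14^2 - 1/17^2)
= 1.097e7 * (0.005102 - 0.00346)
= 1.097e7 * 0.001642
= 1.8011e+04 /m
lambda = 1 / 1.8011e+04 = 55521.9024 nm

55521.9024


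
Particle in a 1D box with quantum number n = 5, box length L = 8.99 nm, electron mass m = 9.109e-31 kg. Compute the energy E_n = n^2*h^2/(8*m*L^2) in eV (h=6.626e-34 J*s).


E = n^2 * h^2 / (8 * m * L^2)
= 5^2 * (6.626e-34)^2 / (8 * 9.109e-31 * (8.99e-9)^2)
= 25 * 4.3904e-67 / (8 * 9.109e-31 * 8.0820e-17)
= 1.8636e-20 J
= 0.1163 eV

0.1163


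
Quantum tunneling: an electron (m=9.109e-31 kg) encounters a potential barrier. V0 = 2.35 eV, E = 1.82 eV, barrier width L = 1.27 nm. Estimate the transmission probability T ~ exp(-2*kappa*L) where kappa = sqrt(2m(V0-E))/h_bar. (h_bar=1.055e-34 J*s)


V0 - E = 0.53 eV = 8.4906e-20 J
kappa = sqrt(2 * m * (V0-E)) / h_bar
= sqrt(2 * 9.109e-31 * 8.4906e-20) / 1.055e-34
= 3.7279e+09 /m
2*kappa*L = 2 * 3.7279e+09 * 1.27e-9
= 9.4689
T = exp(-9.4689) = 7.721417e-05

7.721417e-05


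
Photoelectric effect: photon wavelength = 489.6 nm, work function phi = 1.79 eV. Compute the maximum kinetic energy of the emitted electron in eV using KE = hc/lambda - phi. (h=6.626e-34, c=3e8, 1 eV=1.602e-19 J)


E_photon = hc / lambda
= (6.626e-34)(3e8) / (489.6e-9)
= 4.0600e-19 J
= 2.5344 eV
KE = E_photon - phi
= 2.5344 - 1.79
= 0.7444 eV

0.7444


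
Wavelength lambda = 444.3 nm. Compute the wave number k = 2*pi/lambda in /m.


k = 2 * pi / lambda
= 6.2832 / (444.3e-9)
= 6.2832 / 4.4430e-07
= 1.4142e+07 /m

1.4142e+07


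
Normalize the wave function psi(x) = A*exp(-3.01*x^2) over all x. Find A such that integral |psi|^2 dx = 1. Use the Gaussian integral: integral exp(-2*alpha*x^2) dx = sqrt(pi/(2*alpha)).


integral |psi|^2 dx = A^2 * sqrt(pi/(2*alpha)) = 1
A^2 = sqrt(2*alpha/pi)
= sqrt(2 * 3.01 / pi)
= 1.384278
A = sqrt(1.384278)
= 1.1766

1.1766


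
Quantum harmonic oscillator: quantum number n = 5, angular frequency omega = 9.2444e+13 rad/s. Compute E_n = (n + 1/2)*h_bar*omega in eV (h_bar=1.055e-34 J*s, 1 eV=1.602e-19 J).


E = (n + 1/2) * h_bar * omega
= (5 + 0.5) * 1.055e-34 * 9.2444e+13
= 5.5 * 9.7528e-21
= 5.3641e-20 J
= 0.3348 eV

0.3348


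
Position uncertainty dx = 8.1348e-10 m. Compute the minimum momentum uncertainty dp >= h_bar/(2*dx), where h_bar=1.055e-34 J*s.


dp = h_bar / (2 * dx)
= 1.055e-34 / (2 * 8.1348e-10)
= 1.055e-34 / 1.6270e-09
= 6.4845e-26 kg*m/s

6.4845e-26


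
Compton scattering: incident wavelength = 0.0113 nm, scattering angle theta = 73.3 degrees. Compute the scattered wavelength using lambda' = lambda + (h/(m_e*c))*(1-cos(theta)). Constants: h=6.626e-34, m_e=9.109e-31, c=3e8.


Compton wavelength: h/(m_e*c) = 2.4247e-12 m
d_lambda = 2.4247e-12 * (1 - cos(73.3 deg))
= 2.4247e-12 * 0.712639
= 1.7279e-12 m = 0.001728 nm
lambda' = 0.0113 + 0.001728
= 0.013028 nm

0.013028


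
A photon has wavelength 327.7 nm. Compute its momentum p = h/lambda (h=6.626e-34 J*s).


p = h / lambda
= 6.626e-34 / (327.7e-9)
= 6.626e-34 / 3.2770e-07
= 2.0220e-27 kg*m/s

2.0220e-27


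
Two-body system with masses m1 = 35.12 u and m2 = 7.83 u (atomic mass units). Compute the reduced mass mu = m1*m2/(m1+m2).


mu = m1 * m2 / (m1 + m2)
= 35.12 * 7.83 / (35.12 + 7.83)
= 274.9896 / 42.95
= 6.4026 u

6.4026


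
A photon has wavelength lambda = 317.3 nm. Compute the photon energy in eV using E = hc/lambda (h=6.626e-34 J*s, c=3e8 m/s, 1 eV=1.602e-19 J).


E = hc / lambda
= (6.626e-34)(3e8) / (317.3e-9)
= 1.9878e-25 / 3.1730e-07
= 6.2647e-19 J
Converting to eV: 6.2647e-19 / 1.602e-19
= 3.9106 eV

3.9106


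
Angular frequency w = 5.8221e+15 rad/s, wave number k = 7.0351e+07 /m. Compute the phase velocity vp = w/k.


vp = w / k
= 5.8221e+15 / 7.0351e+07
= 8.2758e+07 m/s

8.2758e+07


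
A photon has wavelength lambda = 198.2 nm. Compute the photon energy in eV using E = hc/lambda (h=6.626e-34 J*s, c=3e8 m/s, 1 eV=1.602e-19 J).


E = hc / lambda
= (6.626e-34)(3e8) / (198.2e-9)
= 1.9878e-25 / 1.9820e-07
= 1.0029e-18 J
Converting to eV: 1.0029e-18 / 1.602e-19
= 6.2605 eV

6.2605


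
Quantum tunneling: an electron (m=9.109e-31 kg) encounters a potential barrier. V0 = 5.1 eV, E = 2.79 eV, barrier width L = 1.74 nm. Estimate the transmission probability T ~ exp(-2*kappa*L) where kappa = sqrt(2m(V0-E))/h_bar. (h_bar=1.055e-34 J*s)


V0 - E = 2.31 eV = 3.7006e-19 J
kappa = sqrt(2 * m * (V0-E)) / h_bar
= sqrt(2 * 9.109e-31 * 3.7006e-19) / 1.055e-34
= 7.7828e+09 /m
2*kappa*L = 2 * 7.7828e+09 * 1.74e-9
= 27.0841
T = exp(-27.0841) = 1.727928e-12

1.727928e-12


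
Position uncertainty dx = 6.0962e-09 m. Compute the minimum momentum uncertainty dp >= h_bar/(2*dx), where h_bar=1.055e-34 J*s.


dp = h_bar / (2 * dx)
= 1.055e-34 / (2 * 6.0962e-09)
= 1.055e-34 / 1.2192e-08
= 8.6529e-27 kg*m/s

8.6529e-27


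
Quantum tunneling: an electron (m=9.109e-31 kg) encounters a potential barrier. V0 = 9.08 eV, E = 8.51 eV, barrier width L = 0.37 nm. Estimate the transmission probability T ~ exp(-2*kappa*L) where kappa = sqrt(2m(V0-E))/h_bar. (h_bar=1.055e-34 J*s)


V0 - E = 0.57 eV = 9.1314e-20 J
kappa = sqrt(2 * m * (V0-E)) / h_bar
= sqrt(2 * 9.109e-31 * 9.1314e-20) / 1.055e-34
= 3.8660e+09 /m
2*kappa*L = 2 * 3.8660e+09 * 0.37e-9
= 2.8609
T = exp(-2.8609) = 5.721889e-02

5.721889e-02


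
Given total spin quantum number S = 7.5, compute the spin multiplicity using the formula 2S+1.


Spin multiplicity = 2S + 1
= 2 * 7.5 + 1
= 15.0 + 1
= 16

16


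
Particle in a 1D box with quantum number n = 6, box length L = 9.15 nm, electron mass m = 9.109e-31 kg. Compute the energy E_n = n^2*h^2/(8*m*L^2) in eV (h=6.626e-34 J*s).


E = n^2 * h^2 / (8 * m * L^2)
= 6^2 * (6.626e-34)^2 / (8 * 9.109e-31 * (9.15e-9)^2)
= 36 * 4.3904e-67 / (8 * 9.109e-31 * 8.3723e-17)
= 2.5906e-20 J
= 0.1617 eV

0.1617


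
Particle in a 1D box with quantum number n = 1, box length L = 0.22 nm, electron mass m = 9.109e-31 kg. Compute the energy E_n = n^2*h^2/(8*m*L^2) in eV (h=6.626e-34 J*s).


E = n^2 * h^2 / (8 * m * L^2)
= 1^2 * (6.626e-34)^2 / (8 * 9.109e-31 * (0.22e-9)^2)
= 1 * 4.3904e-67 / (8 * 9.109e-31 * 4.8400e-20)
= 1.2448e-18 J
= 7.7702 eV

7.7702


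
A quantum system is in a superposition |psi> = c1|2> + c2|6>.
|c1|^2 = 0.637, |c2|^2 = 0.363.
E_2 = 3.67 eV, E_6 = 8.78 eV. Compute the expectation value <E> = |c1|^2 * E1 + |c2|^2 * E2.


<E> = |c1|^2 * E1 + |c2|^2 * E2
= 0.637 * 3.67 + 0.363 * 8.78
= 2.3378 + 3.1871
= 5.5249 eV

5.5249


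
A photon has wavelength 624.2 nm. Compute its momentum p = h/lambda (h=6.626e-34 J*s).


p = h / lambda
= 6.626e-34 / (624.2e-9)
= 6.626e-34 / 6.2420e-07
= 1.0615e-27 kg*m/s

1.0615e-27


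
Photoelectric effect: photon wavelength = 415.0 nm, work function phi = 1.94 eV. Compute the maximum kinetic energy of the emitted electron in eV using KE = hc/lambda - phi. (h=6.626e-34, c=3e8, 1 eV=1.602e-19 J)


E_photon = hc / lambda
= (6.626e-34)(3e8) / (415.0e-9)
= 4.7899e-19 J
= 2.9899 eV
KE = E_photon - phi
= 2.9899 - 1.94
= 1.0499 eV

1.0499


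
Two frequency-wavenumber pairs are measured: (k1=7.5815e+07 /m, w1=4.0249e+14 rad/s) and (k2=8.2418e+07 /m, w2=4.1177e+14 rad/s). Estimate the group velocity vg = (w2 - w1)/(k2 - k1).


vg = (w2 - w1) / (k2 - k1)
= (4.1177e+14 - 4.0249e+14) / (8.2418e+07 - 7.5815e+07)
= 9.2800e+12 / 6.6030e+06
= 1.4054e+06 m/s

1.4054e+06


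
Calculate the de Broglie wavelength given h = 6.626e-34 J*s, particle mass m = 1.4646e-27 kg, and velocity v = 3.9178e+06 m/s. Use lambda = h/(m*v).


lambda = h / (m * v)
= 6.626e-34 / (1.4646e-27 * 3.9178e+06)
= 6.626e-34 / 5.7380e-21
= 1.1548e-13 m

1.1548e-13


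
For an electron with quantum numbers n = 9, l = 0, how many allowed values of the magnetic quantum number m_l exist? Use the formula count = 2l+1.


m_l ranges from -l to +l in integer steps
So m_l goes from -0 to +0
Count = 2l + 1 = 2*0 + 1
= 1

1


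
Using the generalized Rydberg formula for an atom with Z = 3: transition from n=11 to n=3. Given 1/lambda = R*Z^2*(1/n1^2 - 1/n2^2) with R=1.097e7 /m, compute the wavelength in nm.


1/lambda = R * Z^2 * (1/n1^2 - 1/n2^2)
= 1.097e7 * 3^2 * (1/3^2 - 1/11^2)
= 1.097e7 * 9 * (0.111111 - 0.008264)
= 1.0154e+07 /m
lambda = 1 / 1.0154e+07
= 98.4829 nm

98.4829


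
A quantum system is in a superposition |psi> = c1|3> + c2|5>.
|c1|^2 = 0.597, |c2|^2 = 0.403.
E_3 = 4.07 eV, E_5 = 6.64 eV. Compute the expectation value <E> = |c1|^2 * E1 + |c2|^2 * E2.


<E> = |c1|^2 * E1 + |c2|^2 * E2
= 0.597 * 4.07 + 0.403 * 6.64
= 2.4298 + 2.6759
= 5.1057 eV

5.1057


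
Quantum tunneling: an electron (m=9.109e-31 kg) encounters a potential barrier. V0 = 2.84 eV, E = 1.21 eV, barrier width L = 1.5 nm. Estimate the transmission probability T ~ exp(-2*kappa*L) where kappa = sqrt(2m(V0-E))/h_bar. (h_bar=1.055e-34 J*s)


V0 - E = 1.63 eV = 2.6113e-19 J
kappa = sqrt(2 * m * (V0-E)) / h_bar
= sqrt(2 * 9.109e-31 * 2.6113e-19) / 1.055e-34
= 6.5377e+09 /m
2*kappa*L = 2 * 6.5377e+09 * 1.5e-9
= 19.613
T = exp(-19.613) = 3.035141e-09

3.035141e-09


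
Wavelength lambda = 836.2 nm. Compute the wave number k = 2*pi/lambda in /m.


k = 2 * pi / lambda
= 6.2832 / (836.2e-9)
= 6.2832 / 8.3620e-07
= 7.5140e+06 /m

7.5140e+06


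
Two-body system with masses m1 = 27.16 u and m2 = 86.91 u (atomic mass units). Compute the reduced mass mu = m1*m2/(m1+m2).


mu = m1 * m2 / (m1 + m2)
= 27.16 * 86.91 / (27.16 + 86.91)
= 2360.4756 / 114.07
= 20.6932 u

20.6932


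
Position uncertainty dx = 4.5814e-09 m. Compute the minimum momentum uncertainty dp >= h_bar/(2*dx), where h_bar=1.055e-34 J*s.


dp = h_bar / (2 * dx)
= 1.055e-34 / (2 * 4.5814e-09)
= 1.055e-34 / 9.1628e-09
= 1.1514e-26 kg*m/s

1.1514e-26


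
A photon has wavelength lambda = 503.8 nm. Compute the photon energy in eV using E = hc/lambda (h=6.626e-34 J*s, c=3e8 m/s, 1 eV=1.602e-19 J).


E = hc / lambda
= (6.626e-34)(3e8) / (503.8e-9)
= 1.9878e-25 / 5.0380e-07
= 3.9456e-19 J
Converting to eV: 3.9456e-19 / 1.602e-19
= 2.4629 eV

2.4629


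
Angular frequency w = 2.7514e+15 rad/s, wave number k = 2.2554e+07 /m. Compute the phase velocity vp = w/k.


vp = w / k
= 2.7514e+15 / 2.2554e+07
= 1.2199e+08 m/s

1.2199e+08


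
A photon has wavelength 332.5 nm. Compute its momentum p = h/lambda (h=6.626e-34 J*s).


p = h / lambda
= 6.626e-34 / (332.5e-9)
= 6.626e-34 / 3.3250e-07
= 1.9928e-27 kg*m/s

1.9928e-27


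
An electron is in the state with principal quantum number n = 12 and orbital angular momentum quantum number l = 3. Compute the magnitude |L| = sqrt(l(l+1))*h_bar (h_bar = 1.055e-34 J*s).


L = sqrt(l*(l+1)) * h_bar
= sqrt(3 * 4) * 1.055e-34
= sqrt(12) * 1.055e-34
= 3.4641 * 1.055e-34
= 3.6546e-34 J*s

3.6546e-34


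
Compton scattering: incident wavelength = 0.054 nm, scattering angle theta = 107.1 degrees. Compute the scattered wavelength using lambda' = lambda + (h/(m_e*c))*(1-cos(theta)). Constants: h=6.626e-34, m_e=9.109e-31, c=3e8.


Compton wavelength: h/(m_e*c) = 2.4247e-12 m
d_lambda = 2.4247e-12 * (1 - cos(107.1 deg))
= 2.4247e-12 * 1.29404
= 3.1377e-12 m = 0.003138 nm
lambda' = 0.054 + 0.003138
= 0.057138 nm

0.057138


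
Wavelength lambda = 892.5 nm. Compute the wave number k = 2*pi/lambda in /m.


k = 2 * pi / lambda
= 6.2832 / (892.5e-9)
= 6.2832 / 8.9250e-07
= 7.0400e+06 /m

7.0400e+06


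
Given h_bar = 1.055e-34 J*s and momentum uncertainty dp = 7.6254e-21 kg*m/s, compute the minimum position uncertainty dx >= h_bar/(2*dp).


dx = h_bar / (2 * dp)
= 1.055e-34 / (2 * 7.6254e-21)
= 1.055e-34 / 1.5251e-20
= 6.9177e-15 m

6.9177e-15


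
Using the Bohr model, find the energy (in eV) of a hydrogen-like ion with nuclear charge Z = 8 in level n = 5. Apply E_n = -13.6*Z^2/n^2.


E_n = -13.6 * Z^2 / n^2
= -13.6 * 8^2 / 5^2
= -13.6 * 64 / 25
= -34.816 eV

-34.816


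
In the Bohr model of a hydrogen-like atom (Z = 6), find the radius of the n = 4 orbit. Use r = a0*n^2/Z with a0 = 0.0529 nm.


r = a0 * n^2 / Z
= 0.0529 * 4^2 / 6
= 0.0529 * 16 / 6
= 0.1411 nm

0.1411


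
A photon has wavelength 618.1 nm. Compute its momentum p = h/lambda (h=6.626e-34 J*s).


p = h / lambda
= 6.626e-34 / (618.1e-9)
= 6.626e-34 / 6.1810e-07
= 1.0720e-27 kg*m/s

1.0720e-27


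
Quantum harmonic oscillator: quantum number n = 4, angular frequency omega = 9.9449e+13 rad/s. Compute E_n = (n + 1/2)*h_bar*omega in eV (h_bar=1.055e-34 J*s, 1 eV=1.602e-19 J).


E = (n + 1/2) * h_bar * omega
= (4 + 0.5) * 1.055e-34 * 9.9449e+13
= 4.5 * 1.0492e-20
= 4.7213e-20 J
= 0.2947 eV

0.2947


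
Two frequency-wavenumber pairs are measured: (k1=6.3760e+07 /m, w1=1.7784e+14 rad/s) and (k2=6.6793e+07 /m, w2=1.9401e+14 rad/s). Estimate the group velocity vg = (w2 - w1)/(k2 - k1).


vg = (w2 - w1) / (k2 - k1)
= (1.9401e+14 - 1.7784e+14) / (6.6793e+07 - 6.3760e+07)
= 1.6170e+13 / 3.0330e+06
= 5.3314e+06 m/s

5.3314e+06


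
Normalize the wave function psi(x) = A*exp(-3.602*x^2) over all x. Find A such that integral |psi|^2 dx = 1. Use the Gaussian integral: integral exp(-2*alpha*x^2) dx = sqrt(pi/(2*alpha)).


integral |psi|^2 dx = A^2 * sqrt(pi/(2*alpha)) = 1
A^2 = sqrt(2*alpha/pi)
= sqrt(2 * 3.602 / pi)
= 1.5143
A = sqrt(1.5143)
= 1.2306

1.2306


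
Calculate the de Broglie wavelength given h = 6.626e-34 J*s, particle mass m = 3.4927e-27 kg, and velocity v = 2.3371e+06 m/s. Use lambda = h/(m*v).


lambda = h / (m * v)
= 6.626e-34 / (3.4927e-27 * 2.3371e+06)
= 6.626e-34 / 8.1628e-21
= 8.1173e-14 m

8.1173e-14


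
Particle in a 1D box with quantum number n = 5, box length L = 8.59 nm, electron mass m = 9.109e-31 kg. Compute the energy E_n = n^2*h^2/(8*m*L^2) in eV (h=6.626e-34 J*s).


E = n^2 * h^2 / (8 * m * L^2)
= 5^2 * (6.626e-34)^2 / (8 * 9.109e-31 * (8.59e-9)^2)
= 25 * 4.3904e-67 / (8 * 9.109e-31 * 7.3788e-17)
= 2.0412e-20 J
= 0.1274 eV

0.1274


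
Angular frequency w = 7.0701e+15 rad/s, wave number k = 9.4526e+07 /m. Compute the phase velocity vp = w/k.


vp = w / k
= 7.0701e+15 / 9.4526e+07
= 7.4795e+07 m/s

7.4795e+07


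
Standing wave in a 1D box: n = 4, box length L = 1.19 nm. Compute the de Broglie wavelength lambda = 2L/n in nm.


lambda = 2L / n
= 2 * 1.19 / 4
= 2.38 / 4
= 0.595 nm

0.595


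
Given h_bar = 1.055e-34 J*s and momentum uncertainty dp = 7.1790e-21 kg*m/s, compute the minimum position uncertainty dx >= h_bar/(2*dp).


dx = h_bar / (2 * dp)
= 1.055e-34 / (2 * 7.1790e-21)
= 1.055e-34 / 1.4358e-20
= 7.3478e-15 m

7.3478e-15


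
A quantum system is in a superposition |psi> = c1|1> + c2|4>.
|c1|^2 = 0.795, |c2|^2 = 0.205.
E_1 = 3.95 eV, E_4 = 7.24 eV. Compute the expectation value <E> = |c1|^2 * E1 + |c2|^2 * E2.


<E> = |c1|^2 * E1 + |c2|^2 * E2
= 0.795 * 3.95 + 0.205 * 7.24
= 3.1403 + 1.4842
= 4.6245 eV

4.6245


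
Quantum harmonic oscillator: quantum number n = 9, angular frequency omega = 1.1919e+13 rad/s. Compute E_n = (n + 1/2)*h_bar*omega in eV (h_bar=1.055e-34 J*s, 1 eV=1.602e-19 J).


E = (n + 1/2) * h_bar * omega
= (9 + 0.5) * 1.055e-34 * 1.1919e+13
= 9.5 * 1.2575e-21
= 1.1946e-20 J
= 0.0746 eV

0.0746


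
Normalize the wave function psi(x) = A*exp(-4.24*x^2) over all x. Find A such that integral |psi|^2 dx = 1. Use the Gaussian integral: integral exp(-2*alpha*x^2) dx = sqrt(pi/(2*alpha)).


integral |psi|^2 dx = A^2 * sqrt(pi/(2*alpha)) = 1
A^2 = sqrt(2*alpha/pi)
= sqrt(2 * 4.24 / pi)
= 1.642945
A = sqrt(1.642945)
= 1.2818

1.2818


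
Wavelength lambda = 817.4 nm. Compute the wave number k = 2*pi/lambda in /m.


k = 2 * pi / lambda
= 6.2832 / (817.4e-9)
= 6.2832 / 8.1740e-07
= 7.6868e+06 /m

7.6868e+06


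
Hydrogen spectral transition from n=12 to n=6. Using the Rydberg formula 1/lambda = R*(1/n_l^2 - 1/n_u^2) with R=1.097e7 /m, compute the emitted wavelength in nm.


1/lambda = R * (1/n_l^2 - 1/n_u^2)
= 1.097e7 * (1/6^2 - 1/12^2)
= 1.097e7 * (0.027778 - 0.006944)
= 1.097e7 * 0.020833
= 2.2854e+05 /m
lambda = 1 / 2.2854e+05 = 4375.5697 nm

4375.5697


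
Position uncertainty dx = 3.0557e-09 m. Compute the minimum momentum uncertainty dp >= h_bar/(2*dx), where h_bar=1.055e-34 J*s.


dp = h_bar / (2 * dx)
= 1.055e-34 / (2 * 3.0557e-09)
= 1.055e-34 / 6.1114e-09
= 1.7263e-26 kg*m/s

1.7263e-26


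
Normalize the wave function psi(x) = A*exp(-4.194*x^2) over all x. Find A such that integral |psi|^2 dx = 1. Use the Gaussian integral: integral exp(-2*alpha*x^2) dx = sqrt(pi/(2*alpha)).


integral |psi|^2 dx = A^2 * sqrt(pi/(2*alpha)) = 1
A^2 = sqrt(2*alpha/pi)
= sqrt(2 * 4.194 / pi)
= 1.634008
A = sqrt(1.634008)
= 1.2783

1.2783


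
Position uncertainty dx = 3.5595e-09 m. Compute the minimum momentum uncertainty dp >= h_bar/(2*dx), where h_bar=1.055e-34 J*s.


dp = h_bar / (2 * dx)
= 1.055e-34 / (2 * 3.5595e-09)
= 1.055e-34 / 7.1190e-09
= 1.4819e-26 kg*m/s

1.4819e-26


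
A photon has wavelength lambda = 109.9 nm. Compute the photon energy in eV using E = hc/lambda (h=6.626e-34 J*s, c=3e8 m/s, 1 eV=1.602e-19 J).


E = hc / lambda
= (6.626e-34)(3e8) / (109.9e-9)
= 1.9878e-25 / 1.0990e-07
= 1.8087e-18 J
Converting to eV: 1.8087e-18 / 1.602e-19
= 11.2905 eV

11.2905


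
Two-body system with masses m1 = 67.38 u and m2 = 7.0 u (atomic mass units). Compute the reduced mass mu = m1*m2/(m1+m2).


mu = m1 * m2 / (m1 + m2)
= 67.38 * 7.0 / (67.38 + 7.0)
= 471.66 / 74.38
= 6.3412 u

6.3412


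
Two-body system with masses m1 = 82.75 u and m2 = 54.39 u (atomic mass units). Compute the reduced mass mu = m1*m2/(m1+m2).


mu = m1 * m2 / (m1 + m2)
= 82.75 * 54.39 / (82.75 + 54.39)
= 4500.7725 / 137.14
= 32.8188 u

32.8188


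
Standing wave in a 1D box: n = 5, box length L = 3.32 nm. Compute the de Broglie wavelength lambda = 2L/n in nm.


lambda = 2L / n
= 2 * 3.32 / 5
= 6.64 / 5
= 1.328 nm

1.328


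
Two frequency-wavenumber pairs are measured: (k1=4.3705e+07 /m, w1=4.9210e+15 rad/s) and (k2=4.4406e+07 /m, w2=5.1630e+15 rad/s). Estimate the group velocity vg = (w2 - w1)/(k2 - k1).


vg = (w2 - w1) / (k2 - k1)
= (5.1630e+15 - 4.9210e+15) / (4.4406e+07 - 4.3705e+07)
= 2.4200e+14 / 7.0100e+05
= 3.4522e+08 m/s

3.4522e+08


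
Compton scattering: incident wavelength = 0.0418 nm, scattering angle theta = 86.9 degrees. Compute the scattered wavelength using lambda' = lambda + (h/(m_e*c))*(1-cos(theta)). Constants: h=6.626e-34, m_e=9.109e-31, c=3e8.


Compton wavelength: h/(m_e*c) = 2.4247e-12 m
d_lambda = 2.4247e-12 * (1 - cos(86.9 deg))
= 2.4247e-12 * 0.945921
= 2.2936e-12 m = 0.002294 nm
lambda' = 0.0418 + 0.002294
= 0.044094 nm

0.044094


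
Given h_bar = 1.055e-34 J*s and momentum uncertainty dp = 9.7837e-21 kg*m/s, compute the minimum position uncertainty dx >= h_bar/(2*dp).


dx = h_bar / (2 * dp)
= 1.055e-34 / (2 * 9.7837e-21)
= 1.055e-34 / 1.9567e-20
= 5.3916e-15 m

5.3916e-15


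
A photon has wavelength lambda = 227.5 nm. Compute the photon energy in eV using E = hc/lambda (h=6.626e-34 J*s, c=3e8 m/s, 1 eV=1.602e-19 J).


E = hc / lambda
= (6.626e-34)(3e8) / (227.5e-9)
= 1.9878e-25 / 2.2750e-07
= 8.7376e-19 J
Converting to eV: 8.7376e-19 / 1.602e-19
= 5.4542 eV

5.4542


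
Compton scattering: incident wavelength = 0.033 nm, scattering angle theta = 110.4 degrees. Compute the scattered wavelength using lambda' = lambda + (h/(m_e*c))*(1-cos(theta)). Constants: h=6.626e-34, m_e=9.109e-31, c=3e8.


Compton wavelength: h/(m_e*c) = 2.4247e-12 m
d_lambda = 2.4247e-12 * (1 - cos(110.4 deg))
= 2.4247e-12 * 1.348572
= 3.2699e-12 m = 0.00327 nm
lambda' = 0.033 + 0.00327
= 0.03627 nm

0.03627


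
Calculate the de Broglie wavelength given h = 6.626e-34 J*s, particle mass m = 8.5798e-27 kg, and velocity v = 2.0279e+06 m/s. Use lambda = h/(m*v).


lambda = h / (m * v)
= 6.626e-34 / (8.5798e-27 * 2.0279e+06)
= 6.626e-34 / 1.7399e-20
= 3.8083e-14 m

3.8083e-14


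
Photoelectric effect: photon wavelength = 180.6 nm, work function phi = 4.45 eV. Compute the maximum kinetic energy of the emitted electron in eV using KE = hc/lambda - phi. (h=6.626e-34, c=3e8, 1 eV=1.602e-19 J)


E_photon = hc / lambda
= (6.626e-34)(3e8) / (180.6e-9)
= 1.1007e-18 J
= 6.8706 eV
KE = E_photon - phi
= 6.8706 - 4.45
= 2.4206 eV

2.4206


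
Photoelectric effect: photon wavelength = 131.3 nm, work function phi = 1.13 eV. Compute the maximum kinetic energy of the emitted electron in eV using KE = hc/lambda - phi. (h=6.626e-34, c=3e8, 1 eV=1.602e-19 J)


E_photon = hc / lambda
= (6.626e-34)(3e8) / (131.3e-9)
= 1.5139e-18 J
= 9.4503 eV
KE = E_photon - phi
= 9.4503 - 1.13
= 8.3203 eV

8.3203


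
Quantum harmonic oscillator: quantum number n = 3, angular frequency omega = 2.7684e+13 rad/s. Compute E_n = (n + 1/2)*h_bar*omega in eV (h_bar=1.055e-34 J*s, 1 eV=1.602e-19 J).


E = (n + 1/2) * h_bar * omega
= (3 + 0.5) * 1.055e-34 * 2.7684e+13
= 3.5 * 2.9207e-21
= 1.0222e-20 J
= 0.0638 eV

0.0638


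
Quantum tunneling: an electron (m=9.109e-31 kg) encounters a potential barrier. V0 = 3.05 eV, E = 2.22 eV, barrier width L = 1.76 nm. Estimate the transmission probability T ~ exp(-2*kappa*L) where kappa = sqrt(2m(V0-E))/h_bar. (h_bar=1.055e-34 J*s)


V0 - E = 0.83 eV = 1.3297e-19 J
kappa = sqrt(2 * m * (V0-E)) / h_bar
= sqrt(2 * 9.109e-31 * 1.3297e-19) / 1.055e-34
= 4.6652e+09 /m
2*kappa*L = 2 * 4.6652e+09 * 1.76e-9
= 16.4214
T = exp(-16.4214) = 7.383555e-08

7.383555e-08


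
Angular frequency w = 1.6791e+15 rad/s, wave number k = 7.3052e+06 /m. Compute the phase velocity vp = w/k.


vp = w / k
= 1.6791e+15 / 7.3052e+06
= 2.2985e+08 m/s

2.2985e+08


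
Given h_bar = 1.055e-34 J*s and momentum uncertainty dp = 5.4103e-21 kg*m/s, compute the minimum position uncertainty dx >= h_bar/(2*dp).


dx = h_bar / (2 * dp)
= 1.055e-34 / (2 * 5.4103e-21)
= 1.055e-34 / 1.0821e-20
= 9.7499e-15 m

9.7499e-15


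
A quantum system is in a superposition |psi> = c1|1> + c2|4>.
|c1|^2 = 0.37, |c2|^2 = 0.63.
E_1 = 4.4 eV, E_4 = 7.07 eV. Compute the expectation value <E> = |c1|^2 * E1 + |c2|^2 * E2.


<E> = |c1|^2 * E1 + |c2|^2 * E2
= 0.37 * 4.4 + 0.63 * 7.07
= 1.628 + 4.4541
= 6.0821 eV

6.0821


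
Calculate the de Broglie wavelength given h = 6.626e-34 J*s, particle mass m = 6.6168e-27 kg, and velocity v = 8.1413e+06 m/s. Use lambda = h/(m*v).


lambda = h / (m * v)
= 6.626e-34 / (6.6168e-27 * 8.1413e+06)
= 6.626e-34 / 5.3869e-20
= 1.2300e-14 m

1.2300e-14


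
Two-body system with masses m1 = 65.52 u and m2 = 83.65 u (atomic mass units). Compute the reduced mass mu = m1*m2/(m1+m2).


mu = m1 * m2 / (m1 + m2)
= 65.52 * 83.65 / (65.52 + 83.65)
= 5480.748 / 149.17
= 36.7416 u

36.7416


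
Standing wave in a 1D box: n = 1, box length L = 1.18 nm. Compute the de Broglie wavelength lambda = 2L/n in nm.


lambda = 2L / n
= 2 * 1.18 / 1
= 2.36 / 1
= 2.36 nm

2.36


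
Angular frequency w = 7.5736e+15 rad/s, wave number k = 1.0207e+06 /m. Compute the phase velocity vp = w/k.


vp = w / k
= 7.5736e+15 / 1.0207e+06
= 7.4200e+09 m/s

7.4200e+09


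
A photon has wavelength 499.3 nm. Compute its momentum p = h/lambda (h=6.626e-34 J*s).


p = h / lambda
= 6.626e-34 / (499.3e-9)
= 6.626e-34 / 4.9930e-07
= 1.3271e-27 kg*m/s

1.3271e-27


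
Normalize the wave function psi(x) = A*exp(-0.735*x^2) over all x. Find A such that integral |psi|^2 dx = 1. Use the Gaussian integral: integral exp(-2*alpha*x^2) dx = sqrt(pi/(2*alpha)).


integral |psi|^2 dx = A^2 * sqrt(pi/(2*alpha)) = 1
A^2 = sqrt(2*alpha/pi)
= sqrt(2 * 0.735 / pi)
= 0.684044
A = sqrt(0.684044)
= 0.8271

0.8271


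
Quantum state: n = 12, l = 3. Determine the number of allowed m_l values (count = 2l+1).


m_l ranges from -l to +l in integer steps
So m_l goes from -3 to +3
Count = 2l + 1 = 2*3 + 1
= 7

7


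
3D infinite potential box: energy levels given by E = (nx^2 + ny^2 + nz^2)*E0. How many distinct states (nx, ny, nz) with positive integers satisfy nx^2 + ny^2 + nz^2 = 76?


Enumerate all (nx, ny, nz) with nx^2 + ny^2 + nz^2 = 76:
(2,6,6)
(6,2,6)
(6,6,2)
Total degeneracy = 3

3


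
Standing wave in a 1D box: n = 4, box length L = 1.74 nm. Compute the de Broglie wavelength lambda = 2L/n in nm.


lambda = 2L / n
= 2 * 1.74 / 4
= 3.48 / 4
= 0.87 nm

0.87


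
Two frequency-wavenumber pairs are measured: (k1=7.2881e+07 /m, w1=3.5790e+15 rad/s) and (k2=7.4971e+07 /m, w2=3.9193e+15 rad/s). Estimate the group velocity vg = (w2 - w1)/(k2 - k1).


vg = (w2 - w1) / (k2 - k1)
= (3.9193e+15 - 3.5790e+15) / (7.4971e+07 - 7.2881e+07)
= 3.4030e+14 / 2.0900e+06
= 1.6282e+08 m/s

1.6282e+08


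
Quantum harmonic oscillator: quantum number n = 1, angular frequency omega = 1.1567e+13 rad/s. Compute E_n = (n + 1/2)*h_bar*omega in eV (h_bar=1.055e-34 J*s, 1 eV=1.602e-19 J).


E = (n + 1/2) * h_bar * omega
= (1 + 0.5) * 1.055e-34 * 1.1567e+13
= 1.5 * 1.2203e-21
= 1.8305e-21 J
= 0.0114 eV

0.0114


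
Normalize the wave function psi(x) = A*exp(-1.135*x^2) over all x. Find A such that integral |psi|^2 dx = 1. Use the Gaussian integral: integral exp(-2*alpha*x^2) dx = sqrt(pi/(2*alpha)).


integral |psi|^2 dx = A^2 * sqrt(pi/(2*alpha)) = 1
A^2 = sqrt(2*alpha/pi)
= sqrt(2 * 1.135 / pi)
= 0.850037
A = sqrt(0.850037)
= 0.922

0.922


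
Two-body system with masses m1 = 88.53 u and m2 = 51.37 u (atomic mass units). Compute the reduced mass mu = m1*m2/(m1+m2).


mu = m1 * m2 / (m1 + m2)
= 88.53 * 51.37 / (88.53 + 51.37)
= 4547.7861 / 139.9
= 32.5074 u

32.5074


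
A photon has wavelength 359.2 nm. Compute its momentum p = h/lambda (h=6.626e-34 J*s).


p = h / lambda
= 6.626e-34 / (359.2e-9)
= 6.626e-34 / 3.5920e-07
= 1.8447e-27 kg*m/s

1.8447e-27


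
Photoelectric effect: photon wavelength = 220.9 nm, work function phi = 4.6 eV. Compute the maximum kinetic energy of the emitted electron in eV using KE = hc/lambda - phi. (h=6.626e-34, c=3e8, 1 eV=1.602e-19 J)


E_photon = hc / lambda
= (6.626e-34)(3e8) / (220.9e-9)
= 8.9986e-19 J
= 5.6171 eV
KE = E_photon - phi
= 5.6171 - 4.6
= 1.0171 eV

1.0171


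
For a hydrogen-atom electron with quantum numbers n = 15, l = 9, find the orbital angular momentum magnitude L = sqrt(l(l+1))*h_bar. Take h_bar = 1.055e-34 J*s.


L = sqrt(l*(l+1)) * h_bar
= sqrt(9 * 10) * 1.055e-34
= sqrt(90) * 1.055e-34
= 9.4868 * 1.055e-34
= 1.0009e-33 J*s

1.0009e-33


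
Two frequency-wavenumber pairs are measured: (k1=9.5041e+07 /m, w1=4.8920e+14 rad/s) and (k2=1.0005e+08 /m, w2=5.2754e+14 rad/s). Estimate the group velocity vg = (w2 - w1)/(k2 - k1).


vg = (w2 - w1) / (k2 - k1)
= (5.2754e+14 - 4.8920e+14) / (1.0005e+08 - 9.5041e+07)
= 3.8340e+13 / 5.0090e+06
= 7.6542e+06 m/s

7.6542e+06


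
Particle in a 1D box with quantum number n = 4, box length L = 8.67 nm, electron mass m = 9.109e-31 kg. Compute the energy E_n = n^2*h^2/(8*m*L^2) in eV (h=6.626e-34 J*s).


E = n^2 * h^2 / (8 * m * L^2)
= 4^2 * (6.626e-34)^2 / (8 * 9.109e-31 * (8.67e-9)^2)
= 16 * 4.3904e-67 / (8 * 9.109e-31 * 7.5169e-17)
= 1.2824e-20 J
= 0.0801 eV

0.0801


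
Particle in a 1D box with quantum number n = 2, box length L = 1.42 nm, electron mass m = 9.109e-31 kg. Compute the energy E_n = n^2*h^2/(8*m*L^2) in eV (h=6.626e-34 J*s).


E = n^2 * h^2 / (8 * m * L^2)
= 2^2 * (6.626e-34)^2 / (8 * 9.109e-31 * (1.42e-9)^2)
= 4 * 4.3904e-67 / (8 * 9.109e-31 * 2.0164e-18)
= 1.1952e-19 J
= 0.746 eV

0.746


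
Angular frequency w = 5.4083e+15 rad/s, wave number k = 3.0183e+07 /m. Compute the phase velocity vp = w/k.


vp = w / k
= 5.4083e+15 / 3.0183e+07
= 1.7918e+08 m/s

1.7918e+08


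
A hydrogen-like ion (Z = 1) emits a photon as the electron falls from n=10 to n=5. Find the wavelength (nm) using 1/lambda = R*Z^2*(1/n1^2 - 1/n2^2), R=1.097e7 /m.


1/lambda = R * Z^2 * (1/n1^2 - 1/n2^2)
= 1.097e7 * 1^2 * (1/5^2 - 1/10^2)
= 1.097e7 * 1 * (0.04 - 0.01)
= 3.2910e+05 /m
lambda = 1 / 3.2910e+05
= 3038.5901 nm

3038.5901


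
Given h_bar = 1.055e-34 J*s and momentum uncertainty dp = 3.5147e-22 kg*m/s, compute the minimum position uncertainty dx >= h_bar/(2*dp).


dx = h_bar / (2 * dp)
= 1.055e-34 / (2 * 3.5147e-22)
= 1.055e-34 / 7.0294e-22
= 1.5008e-13 m

1.5008e-13


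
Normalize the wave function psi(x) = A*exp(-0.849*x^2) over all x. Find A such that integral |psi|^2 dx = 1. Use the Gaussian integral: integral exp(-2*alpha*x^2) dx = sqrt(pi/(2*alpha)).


integral |psi|^2 dx = A^2 * sqrt(pi/(2*alpha)) = 1
A^2 = sqrt(2*alpha/pi)
= sqrt(2 * 0.849 / pi)
= 0.73518
A = sqrt(0.73518)
= 0.8574

0.8574


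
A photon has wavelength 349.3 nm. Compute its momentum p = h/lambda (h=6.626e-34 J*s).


p = h / lambda
= 6.626e-34 / (349.3e-9)
= 6.626e-34 / 3.4930e-07
= 1.8969e-27 kg*m/s

1.8969e-27


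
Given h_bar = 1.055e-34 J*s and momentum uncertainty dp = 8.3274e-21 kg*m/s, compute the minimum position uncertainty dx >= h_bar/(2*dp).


dx = h_bar / (2 * dp)
= 1.055e-34 / (2 * 8.3274e-21)
= 1.055e-34 / 1.6655e-20
= 6.3345e-15 m

6.3345e-15


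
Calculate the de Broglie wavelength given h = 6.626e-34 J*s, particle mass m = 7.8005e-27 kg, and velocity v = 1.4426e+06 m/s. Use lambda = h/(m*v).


lambda = h / (m * v)
= 6.626e-34 / (7.8005e-27 * 1.4426e+06)
= 6.626e-34 / 1.1253e-20
= 5.8882e-14 m

5.8882e-14


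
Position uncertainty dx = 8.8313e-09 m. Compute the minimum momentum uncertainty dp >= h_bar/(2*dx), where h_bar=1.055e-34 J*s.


dp = h_bar / (2 * dx)
= 1.055e-34 / (2 * 8.8313e-09)
= 1.055e-34 / 1.7663e-08
= 5.9731e-27 kg*m/s

5.9731e-27


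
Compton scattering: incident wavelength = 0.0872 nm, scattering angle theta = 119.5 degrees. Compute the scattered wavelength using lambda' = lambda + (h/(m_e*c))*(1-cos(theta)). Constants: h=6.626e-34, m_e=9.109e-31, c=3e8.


Compton wavelength: h/(m_e*c) = 2.4247e-12 m
d_lambda = 2.4247e-12 * (1 - cos(119.5 deg))
= 2.4247e-12 * 1.492424
= 3.6187e-12 m = 0.003619 nm
lambda' = 0.0872 + 0.003619
= 0.090819 nm

0.090819


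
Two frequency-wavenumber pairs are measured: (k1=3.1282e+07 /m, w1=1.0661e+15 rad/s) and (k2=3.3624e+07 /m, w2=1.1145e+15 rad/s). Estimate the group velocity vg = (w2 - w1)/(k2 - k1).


vg = (w2 - w1) / (k2 - k1)
= (1.1145e+15 - 1.0661e+15) / (3.3624e+07 - 3.1282e+07)
= 4.8400e+13 / 2.3420e+06
= 2.0666e+07 m/s

2.0666e+07


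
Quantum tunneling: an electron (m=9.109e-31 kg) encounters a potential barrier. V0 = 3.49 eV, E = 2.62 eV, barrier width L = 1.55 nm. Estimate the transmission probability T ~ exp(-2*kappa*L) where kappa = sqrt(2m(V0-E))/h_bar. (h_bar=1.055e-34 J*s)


V0 - E = 0.87 eV = 1.3937e-19 J
kappa = sqrt(2 * m * (V0-E)) / h_bar
= sqrt(2 * 9.109e-31 * 1.3937e-19) / 1.055e-34
= 4.7763e+09 /m
2*kappa*L = 2 * 4.7763e+09 * 1.55e-9
= 14.8064
T = exp(-14.8064) = 3.712338e-07

3.712338e-07
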